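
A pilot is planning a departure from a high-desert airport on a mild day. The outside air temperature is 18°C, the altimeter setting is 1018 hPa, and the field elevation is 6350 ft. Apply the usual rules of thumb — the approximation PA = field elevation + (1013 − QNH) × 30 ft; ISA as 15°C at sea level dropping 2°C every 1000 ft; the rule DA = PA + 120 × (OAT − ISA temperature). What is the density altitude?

Pressure altitude = 6350 + (1013 − 1018) × 30 = 6350 + (-150) = 6200 ft.
ISA temperature at 6200 ft = 15 − 2 × (6200/1000) = 2.6°C.
ISA deviation = 18 − 2.6 = +15.4°C.
Density altitude = 6200 + 120 × (15.4) = 8048 ft.

8048 ft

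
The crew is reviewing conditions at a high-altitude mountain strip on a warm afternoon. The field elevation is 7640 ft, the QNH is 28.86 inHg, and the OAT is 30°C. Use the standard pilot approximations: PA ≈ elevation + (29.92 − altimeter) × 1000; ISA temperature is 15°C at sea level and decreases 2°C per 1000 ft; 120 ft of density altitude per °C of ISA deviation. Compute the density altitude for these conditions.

Pressure altitude = 7640 + (29.92 − 28.86) × 1000 = 7640 + (+1060) = 8700 ft.
ISA temperature at 8700 ft = 15 − 2 × (8700/1000) = -2.4°C.
ISA deviation = 30 − (-2.4) = +32.4°C.
Density altitude = 8700 + 120 × (32.4) = 12588 ft.

12588 ft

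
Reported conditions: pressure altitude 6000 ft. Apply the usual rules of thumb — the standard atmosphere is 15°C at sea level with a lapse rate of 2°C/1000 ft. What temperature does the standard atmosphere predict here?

ISA temperature = 15 − 2 × (6000/1000) = 15 − 12 = 3°C.

3°C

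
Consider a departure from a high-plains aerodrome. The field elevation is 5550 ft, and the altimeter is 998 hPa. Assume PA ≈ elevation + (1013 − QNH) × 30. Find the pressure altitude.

6000 ft

Pressure correction = (1013 − 998) × 30 = +450 ft.
Pressure altitude = 5550 + (+450) = 6000 ft.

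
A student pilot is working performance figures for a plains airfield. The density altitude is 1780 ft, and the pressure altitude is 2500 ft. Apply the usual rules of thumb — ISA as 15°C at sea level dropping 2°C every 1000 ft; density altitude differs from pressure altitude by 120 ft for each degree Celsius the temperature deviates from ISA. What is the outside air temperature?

4°C

Density altitude − pressure altitude = 1780 − 2500 = -720 ft.
At 120 ft/°C that is an ISA deviation of -720/120 = -6°C.
ISA temperature at 2500 ft = 15 − 2 × (2500/1000) = 10°C.
OAT = ISA + deviation = 10 + (-6) = 4°C.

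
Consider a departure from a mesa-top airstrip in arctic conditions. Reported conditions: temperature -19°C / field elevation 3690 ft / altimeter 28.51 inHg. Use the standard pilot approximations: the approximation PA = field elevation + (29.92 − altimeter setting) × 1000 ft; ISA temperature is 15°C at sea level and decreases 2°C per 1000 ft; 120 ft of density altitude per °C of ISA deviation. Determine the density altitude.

2244 ft

Pressure altitude = 3690 + (29.92 − 28.51) × 1000 = 3690 + (+1410) = 5100 ft.
ISA temperature at 5100 ft = 15 − 2 × (5100/1000) = 4.8°C.
ISA deviation = -19 − 4.8 = -23.8°C.
Density altitude = 5100 + 120 × (-23.8) = 2244 ft.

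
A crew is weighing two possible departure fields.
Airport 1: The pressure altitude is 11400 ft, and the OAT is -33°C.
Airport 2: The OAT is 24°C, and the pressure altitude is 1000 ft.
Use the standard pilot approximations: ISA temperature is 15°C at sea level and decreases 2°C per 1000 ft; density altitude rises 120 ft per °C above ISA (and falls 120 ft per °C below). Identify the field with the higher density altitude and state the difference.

Airport 1: ISA temp = -7.8°C, deviation -25.2°C, DA = 11400 + 120 × (-25.2) = 8376 ft.
Airport 2: ISA temp = 13°C, deviation +11°C, DA = 1000 + 120 × 11 = 2320 ft.
Airport 1 is higher by 8376 − 2320 = 6056 ft.

Airport 1 by 6056 ft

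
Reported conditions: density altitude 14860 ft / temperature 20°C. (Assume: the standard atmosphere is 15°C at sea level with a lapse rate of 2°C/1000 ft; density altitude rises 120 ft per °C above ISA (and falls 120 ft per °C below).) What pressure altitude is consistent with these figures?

DA = PA + 120 × (OAT − (15 − 2·PA/1000)) = PA + 120·OAT − 1800 + 0.24·PA = 1.24·PA + 120·OAT − 1800.
So 1.24·PA = 14860 − 120 × 20 + 1800 = 14260.
PA = 14260 / 1.24 = 11500 ft.

11500 ft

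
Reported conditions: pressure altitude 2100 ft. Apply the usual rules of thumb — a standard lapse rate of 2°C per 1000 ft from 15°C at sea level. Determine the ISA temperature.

ISA temperature = 15 − 2 × (2100/1000) = 15 − 4.2 = 10.8°C.

10.8°C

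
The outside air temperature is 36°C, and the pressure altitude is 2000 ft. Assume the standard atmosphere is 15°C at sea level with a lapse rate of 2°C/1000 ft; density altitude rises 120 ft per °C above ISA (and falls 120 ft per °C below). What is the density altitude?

ISA temperature at 2000 ft = 15 − 2 × (2000/1000) = 11°C.
ISA deviation = 36 − 11 = +25°C.
Density altitude = 2000 + 120 × (25) = 2000 + (+3000) = 5000 ft.

5000 ft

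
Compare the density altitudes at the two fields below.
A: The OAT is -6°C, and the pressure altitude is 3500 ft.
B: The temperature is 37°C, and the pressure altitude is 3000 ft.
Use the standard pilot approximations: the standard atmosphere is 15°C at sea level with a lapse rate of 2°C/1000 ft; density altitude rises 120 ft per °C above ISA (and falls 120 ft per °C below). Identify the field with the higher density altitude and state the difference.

A: ISA temp = 8°C, deviation -14°C, DA = 3500 + 120 × (-14) = 1820 ft.
B: ISA temp = 9°C, deviation +28°C, DA = 3000 + 120 × 28 = 6360 ft.
B is higher by 6360 − 1820 = 4540 ft.

B by 4540 ft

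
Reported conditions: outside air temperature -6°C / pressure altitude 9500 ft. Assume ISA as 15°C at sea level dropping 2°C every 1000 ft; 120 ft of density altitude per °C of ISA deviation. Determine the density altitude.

9260 ft

ISA temperature at 9500 ft = 15 − 2 × (9500/1000) = -4°C.
ISA deviation = -6 − (-4) = -2°C.
Density altitude = 9500 + 120 × (-2) = 9500 + (-240) = 9260 ft.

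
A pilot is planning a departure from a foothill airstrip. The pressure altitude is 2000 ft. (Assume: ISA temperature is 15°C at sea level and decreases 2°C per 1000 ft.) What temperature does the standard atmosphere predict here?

ISA temperature = 15 − 2 × (2000/1000) = 15 − 4 = 11°C.

11°C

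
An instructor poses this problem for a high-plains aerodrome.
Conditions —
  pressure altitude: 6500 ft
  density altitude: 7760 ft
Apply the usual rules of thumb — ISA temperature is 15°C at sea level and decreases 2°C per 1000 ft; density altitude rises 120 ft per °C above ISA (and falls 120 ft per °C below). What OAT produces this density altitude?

12.5°C

Density altitude − pressure altitude = 7760 − 6500 = +1260 ft.
At 120 ft/°C that is an ISA deviation of 1260/120 = +10.5°C.
ISA temperature at 6500 ft = 15 − 2 × (6500/1000) = 2°C.
OAT = ISA + deviation = 2 + (+10.5) = 12.5°C.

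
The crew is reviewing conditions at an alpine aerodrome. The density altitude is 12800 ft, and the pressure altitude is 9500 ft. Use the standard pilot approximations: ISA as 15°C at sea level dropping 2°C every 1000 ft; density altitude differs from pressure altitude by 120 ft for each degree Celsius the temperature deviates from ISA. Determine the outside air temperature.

Density altitude − pressure altitude = 12800 − 9500 = +3300 ft.
At 120 ft/°C that is an ISA deviation of 3300/120 = +27.5°C.
ISA temperature at 9500 ft = 15 − 2 × (9500/1000) = -4°C.
OAT = ISA + deviation = -4 + (+27.5) = 23.5°C.

23.5°C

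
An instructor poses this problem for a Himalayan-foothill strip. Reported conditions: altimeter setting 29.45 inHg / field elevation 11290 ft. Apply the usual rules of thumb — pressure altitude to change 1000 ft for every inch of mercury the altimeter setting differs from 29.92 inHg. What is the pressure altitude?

11760 ft

Pressure correction = (29.92 − 29.45) × 1000 = +470 ft.
Pressure altitude = 11290 + (+470) = 11760 ft.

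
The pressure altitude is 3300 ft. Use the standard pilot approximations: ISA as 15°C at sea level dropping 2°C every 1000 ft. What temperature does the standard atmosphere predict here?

8.4°C

ISA temperature = 15 − 2 × (3300/1000) = 15 − 6.6 = 8.4°C.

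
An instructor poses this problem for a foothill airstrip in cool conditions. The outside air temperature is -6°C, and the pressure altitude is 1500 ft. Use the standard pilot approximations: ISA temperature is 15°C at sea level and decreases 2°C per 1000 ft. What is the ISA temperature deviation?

ISA-18°C

ISA temperature at 1500 ft = 15 − 2 × (1500/1000) = 12°C.
Deviation = OAT − ISA = -6 − 12 = -18°C.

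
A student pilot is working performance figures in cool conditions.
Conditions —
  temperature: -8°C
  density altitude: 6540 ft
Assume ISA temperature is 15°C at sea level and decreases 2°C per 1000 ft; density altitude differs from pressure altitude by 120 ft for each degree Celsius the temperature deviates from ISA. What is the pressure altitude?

7500 ft

DA = PA + 120 × (OAT − (15 − 2·PA/1000)) = PA + 120·OAT − 1800 + 0.24·PA = 1.24·PA + 120·OAT − 1800.
So 1.24·PA = 6540 − 120 × (-8) + 1800 = 9300.
PA = 9300 / 1.24 = 7500 ft.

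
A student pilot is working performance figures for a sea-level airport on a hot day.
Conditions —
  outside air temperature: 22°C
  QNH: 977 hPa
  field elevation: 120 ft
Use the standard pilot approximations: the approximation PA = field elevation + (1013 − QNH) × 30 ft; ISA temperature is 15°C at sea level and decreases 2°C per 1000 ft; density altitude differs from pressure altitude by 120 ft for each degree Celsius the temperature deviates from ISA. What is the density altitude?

Pressure altitude = 120 + (1013 − 977) × 30 = 120 + (+1080) = 1200 ft.
ISA temperature at 1200 ft = 15 − 2 × (1200/1000) = 12.6°C.
ISA deviation = 22 − 12.6 = +9.4°C.
Density altitude = 1200 + 120 × (9.4) = 2328 ft.

2328 ft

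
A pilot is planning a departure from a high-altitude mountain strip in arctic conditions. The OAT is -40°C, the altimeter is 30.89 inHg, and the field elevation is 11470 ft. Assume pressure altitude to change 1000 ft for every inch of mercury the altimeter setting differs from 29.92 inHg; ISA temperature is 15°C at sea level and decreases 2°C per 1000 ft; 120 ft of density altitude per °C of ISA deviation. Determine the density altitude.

Pressure altitude = 11470 + (29.92 − 30.89) × 1000 = 11470 + (-970) = 10500 ft.
ISA temperature at 10500 ft = 15 − 2 × (10500/1000) = -6°C.
ISA deviation = -40 − (-6) = -34°C.
Density altitude = 10500 + 120 × (-34) = 6420 ft.

6420 ft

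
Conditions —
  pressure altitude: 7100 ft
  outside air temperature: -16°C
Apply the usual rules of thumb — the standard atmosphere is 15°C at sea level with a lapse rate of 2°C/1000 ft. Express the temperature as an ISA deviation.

ISA-16.8°C

ISA temperature at 7100 ft = 15 − 2 × (7100/1000) = 0.8°C.
Deviation = OAT − ISA = -16 − 0.8 = -16.8°C.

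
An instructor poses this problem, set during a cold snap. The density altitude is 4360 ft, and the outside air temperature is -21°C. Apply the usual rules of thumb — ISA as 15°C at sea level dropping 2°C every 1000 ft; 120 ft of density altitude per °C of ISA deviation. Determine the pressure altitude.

DA = PA + 120 × (OAT − (15 − 2·PA/1000)) = PA + 120·OAT − 1800 + 0.24·PA = 1.24·PA + 120·OAT − 1800.
So 1.24·PA = 4360 − 120 × (-21) + 1800 = 8680.
PA = 8680 / 1.24 = 7000 ft.

7000 ft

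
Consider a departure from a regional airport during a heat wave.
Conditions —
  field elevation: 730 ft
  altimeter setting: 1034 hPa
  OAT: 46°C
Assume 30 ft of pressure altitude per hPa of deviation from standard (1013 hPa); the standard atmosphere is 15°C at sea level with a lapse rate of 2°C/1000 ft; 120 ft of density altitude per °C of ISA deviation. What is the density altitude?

Pressure altitude = 730 + (1013 − 1034) × 30 = 730 + (-630) = 100 ft.
ISA temperature at 100 ft = 15 − 2 × (100/1000) = 14.8°C.
ISA deviation = 46 − 14.8 = +31.2°C.
Density altitude = 100 + 120 × (31.2) = 3844 ft.

3844 ft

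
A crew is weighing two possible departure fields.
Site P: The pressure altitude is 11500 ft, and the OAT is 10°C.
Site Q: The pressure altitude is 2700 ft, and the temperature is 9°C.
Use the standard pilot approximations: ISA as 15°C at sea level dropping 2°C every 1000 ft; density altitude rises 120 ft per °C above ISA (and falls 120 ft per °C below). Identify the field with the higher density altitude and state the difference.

Site P by 11032 ft

Site P: ISA temp = -8°C, deviation +18°C, DA = 11500 + 120 × 18 = 13660 ft.
Site Q: ISA temp = 9.6°C, deviation -0.6°C, DA = 2700 + 120 × (-0.6) = 2628 ft.
Site P is higher by 13660 − 2628 = 11032 ft.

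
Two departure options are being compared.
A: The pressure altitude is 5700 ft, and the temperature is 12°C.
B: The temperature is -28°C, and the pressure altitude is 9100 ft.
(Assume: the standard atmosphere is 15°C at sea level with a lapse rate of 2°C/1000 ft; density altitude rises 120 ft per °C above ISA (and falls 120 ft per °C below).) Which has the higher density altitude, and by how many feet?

A by 584 ft

A: ISA temp = 3.6°C, deviation +8.4°C, DA = 5700 + 120 × 8.4 = 6708 ft.
B: ISA temp = -3.2°C, deviation -24.8°C, DA = 9100 + 120 × (-24.8) = 6124 ft.
A is higher by 6708 − 6124 = 584 ft.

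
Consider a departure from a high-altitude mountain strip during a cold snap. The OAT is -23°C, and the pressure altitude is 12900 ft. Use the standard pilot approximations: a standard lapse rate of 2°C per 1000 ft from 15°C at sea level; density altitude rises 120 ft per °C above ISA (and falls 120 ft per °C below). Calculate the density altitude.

11436 ft

ISA temperature at 12900 ft = 15 − 2 × (12900/1000) = -10.8°C.
ISA deviation = -23 − (-10.8) = -12.2°C.
Density altitude = 12900 + 120 × (-12.2) = 12900 + (-1464) = 11436 ft.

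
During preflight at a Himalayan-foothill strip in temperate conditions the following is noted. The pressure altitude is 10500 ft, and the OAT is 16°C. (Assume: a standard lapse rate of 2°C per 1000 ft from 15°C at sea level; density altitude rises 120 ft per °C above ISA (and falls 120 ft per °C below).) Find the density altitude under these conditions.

13140 ft

ISA temperature at 10500 ft = 15 − 2 × (10500/1000) = -6°C.
ISA deviation = 16 − (-6) = +22°C.
Density altitude = 10500 + 120 × (22) = 10500 + (+2640) = 13140 ft.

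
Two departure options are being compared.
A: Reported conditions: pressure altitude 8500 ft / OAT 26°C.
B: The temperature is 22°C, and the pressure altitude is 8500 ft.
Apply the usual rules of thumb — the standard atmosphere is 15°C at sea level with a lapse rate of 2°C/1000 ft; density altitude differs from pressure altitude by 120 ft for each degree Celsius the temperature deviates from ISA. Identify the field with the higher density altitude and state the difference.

A: ISA temp = -2°C, deviation +28°C, DA = 8500 + 120 × 28 = 11860 ft.
B: ISA temp = -2°C, deviation +24°C, DA = 8500 + 120 × 24 = 11380 ft.
A is higher by 11860 − 11380 = 480 ft.

A by 480 ft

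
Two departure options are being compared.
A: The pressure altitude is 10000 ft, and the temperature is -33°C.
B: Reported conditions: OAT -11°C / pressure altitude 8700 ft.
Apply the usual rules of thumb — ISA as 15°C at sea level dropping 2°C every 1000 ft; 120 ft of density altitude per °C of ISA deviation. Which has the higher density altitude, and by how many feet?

B by 1028 ft

A: ISA temp = -5°C, deviation -28°C, DA = 10000 + 120 × (-28) = 6640 ft.
B: ISA temp = -2.4°C, deviation -8.6°C, DA = 8700 + 120 × (-8.6) = 7668 ft.
B is higher by 7668 − 6640 = 1028 ft.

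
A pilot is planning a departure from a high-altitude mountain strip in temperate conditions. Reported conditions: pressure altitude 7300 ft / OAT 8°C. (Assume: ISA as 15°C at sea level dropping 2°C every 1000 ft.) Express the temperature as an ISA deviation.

ISA temperature at 7300 ft = 15 − 2 × (7300/1000) = 0.4°C.
Deviation = OAT − ISA = 8 − 0.4 = +7.6°C.

ISA+7.6°C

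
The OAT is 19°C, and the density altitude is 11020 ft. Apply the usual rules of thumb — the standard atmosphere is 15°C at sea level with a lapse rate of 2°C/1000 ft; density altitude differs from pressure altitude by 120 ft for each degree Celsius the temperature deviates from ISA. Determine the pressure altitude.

8500 ft

DA = PA + 120 × (OAT − (15 − 2·PA/1000)) = PA + 120·OAT − 1800 + 0.24·PA = 1.24·PA + 120·OAT − 1800.
So 1.24·PA = 11020 − 120 × 19 + 1800 = 10540.
PA = 10540 / 1.24 = 8500 ft.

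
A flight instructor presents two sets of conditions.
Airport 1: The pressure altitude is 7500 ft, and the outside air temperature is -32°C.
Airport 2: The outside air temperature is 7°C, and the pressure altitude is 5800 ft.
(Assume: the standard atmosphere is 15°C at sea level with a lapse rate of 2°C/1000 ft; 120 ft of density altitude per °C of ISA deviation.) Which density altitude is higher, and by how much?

Airport 1: ISA temp = 0°C, deviation -32°C, DA = 7500 + 120 × (-32) = 3660 ft.
Airport 2: ISA temp = 3.4°C, deviation +3.6°C, DA = 5800 + 120 × 3.6 = 6232 ft.
Airport 2 is higher by 6232 − 3660 = 2572 ft.

Airport 2 by 2572 ft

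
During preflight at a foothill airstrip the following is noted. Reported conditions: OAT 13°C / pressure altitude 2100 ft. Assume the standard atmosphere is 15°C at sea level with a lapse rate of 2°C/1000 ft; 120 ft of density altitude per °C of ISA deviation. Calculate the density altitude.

2364 ft

ISA temperature at 2100 ft = 15 − 2 × (2100/1000) = 10.8°C.
ISA deviation = 13 − 10.8 = +2.2°C.
Density altitude = 2100 + 120 × (2.2) = 2100 + (+264) = 2364 ft.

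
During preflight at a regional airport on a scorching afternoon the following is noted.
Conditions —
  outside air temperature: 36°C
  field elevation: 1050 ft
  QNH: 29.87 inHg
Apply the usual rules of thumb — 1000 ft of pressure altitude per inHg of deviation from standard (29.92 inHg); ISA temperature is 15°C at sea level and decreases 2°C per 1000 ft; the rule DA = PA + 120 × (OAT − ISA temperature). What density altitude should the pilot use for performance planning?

3884 ft

Pressure altitude = 1050 + (29.92 − 29.87) × 1000 = 1050 + (+50) = 1100 ft.
ISA temperature at 1100 ft = 15 − 2 × (1100/1000) = 12.8°C.
ISA deviation = 36 − 12.8 = +23.2°C.
Density altitude = 1100 + 120 × (23.2) = 3884 ft.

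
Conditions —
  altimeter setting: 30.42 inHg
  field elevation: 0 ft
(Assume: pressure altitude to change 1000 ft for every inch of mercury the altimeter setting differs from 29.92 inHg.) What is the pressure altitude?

-500 ft

Pressure correction = (29.92 − 30.42) × 1000 = -500 ft.
Pressure altitude = 0 + (-500) = -500 ft.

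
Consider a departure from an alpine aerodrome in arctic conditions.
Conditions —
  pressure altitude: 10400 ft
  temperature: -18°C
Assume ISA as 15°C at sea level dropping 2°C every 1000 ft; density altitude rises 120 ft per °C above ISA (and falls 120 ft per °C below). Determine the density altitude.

ISA temperature at 10400 ft = 15 − 2 × (10400/1000) = -5.8°C.
ISA deviation = -18 − (-5.8) = -12.2°C.
Density altitude = 10400 + 120 × (-12.2) = 10400 + (-1464) = 8936 ft.

8936 ft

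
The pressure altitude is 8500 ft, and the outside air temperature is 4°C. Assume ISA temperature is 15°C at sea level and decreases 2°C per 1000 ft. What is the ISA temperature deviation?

ISA+6°C

ISA temperature at 8500 ft = 15 − 2 × (8500/1000) = -2°C.
Deviation = OAT − ISA = 4 − (-2) = +6°C.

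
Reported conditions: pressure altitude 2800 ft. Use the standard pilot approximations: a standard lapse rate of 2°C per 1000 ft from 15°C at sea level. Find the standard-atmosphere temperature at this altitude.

ISA temperature = 15 − 2 × (2800/1000) = 15 − 5.6 = 9.4°C.

9.4°C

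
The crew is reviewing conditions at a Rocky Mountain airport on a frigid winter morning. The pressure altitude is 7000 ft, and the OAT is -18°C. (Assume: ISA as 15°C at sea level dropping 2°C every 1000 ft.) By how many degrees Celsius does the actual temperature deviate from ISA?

ISA-19°C

ISA temperature at 7000 ft = 15 − 2 × (7000/1000) = 1°C.
Deviation = OAT − ISA = -18 − 1 = -19°C.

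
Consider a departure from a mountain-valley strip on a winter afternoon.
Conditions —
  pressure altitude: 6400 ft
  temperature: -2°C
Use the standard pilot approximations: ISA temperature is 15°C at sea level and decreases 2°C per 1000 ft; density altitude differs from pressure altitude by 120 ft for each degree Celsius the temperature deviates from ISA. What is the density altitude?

5896 ft

ISA temperature at 6400 ft = 15 − 2 × (6400/1000) = 2.2°C.
ISA deviation = -2 − 2.2 = -4.2°C.
Density altitude = 6400 + 120 × (-4.2) = 6400 + (-504) = 5896 ft.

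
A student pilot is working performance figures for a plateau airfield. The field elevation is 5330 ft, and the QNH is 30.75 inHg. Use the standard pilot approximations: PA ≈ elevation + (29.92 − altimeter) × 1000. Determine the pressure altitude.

Pressure correction = (29.92 − 30.75) × 1000 = -830 ft.
Pressure altitude = 5330 + (-830) = 4500 ft.

4500 ft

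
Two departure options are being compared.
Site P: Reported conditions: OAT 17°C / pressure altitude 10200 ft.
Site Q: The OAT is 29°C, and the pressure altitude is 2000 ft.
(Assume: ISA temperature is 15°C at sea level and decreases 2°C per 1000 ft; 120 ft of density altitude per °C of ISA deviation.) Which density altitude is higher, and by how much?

Site P: ISA temp = -5.4°C, deviation +22.4°C, DA = 10200 + 120 × 22.4 = 12888 ft.
Site Q: ISA temp = 11°C, deviation +18°C, DA = 2000 + 120 × 18 = 4160 ft.
Site P is higher by 12888 − 4160 = 8728 ft.

Site P by 8728 ft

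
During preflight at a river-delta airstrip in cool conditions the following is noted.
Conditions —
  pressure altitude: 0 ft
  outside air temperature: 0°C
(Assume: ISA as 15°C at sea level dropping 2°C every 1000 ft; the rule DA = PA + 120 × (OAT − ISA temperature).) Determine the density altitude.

-1800 ft

ISA temperature at 0 ft = 15 − 2 × (0/1000) = 15°C.
ISA deviation = 0 − 15 = -15°C.
Density altitude = 0 + 120 × (-15) = 0 + (-1800) = -1800 ft.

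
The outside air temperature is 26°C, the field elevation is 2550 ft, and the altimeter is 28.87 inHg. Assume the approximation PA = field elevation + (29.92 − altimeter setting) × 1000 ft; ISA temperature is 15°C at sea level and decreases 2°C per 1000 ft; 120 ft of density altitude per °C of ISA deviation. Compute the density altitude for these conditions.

5784 ft

Pressure altitude = 2550 + (29.92 − 28.87) × 1000 = 2550 + (+1050) = 3600 ft.
ISA temperature at 3600 ft = 15 − 2 × (3600/1000) = 7.8°C.
ISA deviation = 26 − 7.8 = +18.2°C.
Density altitude = 3600 + 120 × (18.2) = 5784 ft.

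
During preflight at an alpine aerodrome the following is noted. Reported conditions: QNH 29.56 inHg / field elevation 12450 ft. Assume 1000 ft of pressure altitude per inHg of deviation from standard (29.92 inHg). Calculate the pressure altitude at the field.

Pressure correction = (29.92 − 29.56) × 1000 = +360 ft.
Pressure altitude = 12450 + (+360) = 12810 ft.

12810 ft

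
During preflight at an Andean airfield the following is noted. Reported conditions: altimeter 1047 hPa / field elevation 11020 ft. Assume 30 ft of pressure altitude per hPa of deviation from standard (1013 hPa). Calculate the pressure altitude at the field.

10000 ft

Pressure correction = (1013 − 1047) × 30 = -1020 ft.
Pressure altitude = 11020 + (-1020) = 10000 ft.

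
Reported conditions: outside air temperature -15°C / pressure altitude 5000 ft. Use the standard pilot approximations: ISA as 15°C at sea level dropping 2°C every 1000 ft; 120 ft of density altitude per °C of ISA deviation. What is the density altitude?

ISA temperature at 5000 ft = 15 − 2 × (5000/1000) = 5°C.
ISA deviation = -15 − 5 = -20°C.
Density altitude = 5000 + 120 × (-20) = 5000 + (-2400) = 2600 ft.

2600 ft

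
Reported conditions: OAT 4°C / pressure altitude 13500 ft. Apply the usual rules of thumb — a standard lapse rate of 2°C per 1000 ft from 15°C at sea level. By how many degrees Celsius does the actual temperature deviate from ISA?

ISA temperature at 13500 ft = 15 − 2 × (13500/1000) = -12°C.
Deviation = OAT − ISA = 4 − (-12) = +16°C.

ISA+16°C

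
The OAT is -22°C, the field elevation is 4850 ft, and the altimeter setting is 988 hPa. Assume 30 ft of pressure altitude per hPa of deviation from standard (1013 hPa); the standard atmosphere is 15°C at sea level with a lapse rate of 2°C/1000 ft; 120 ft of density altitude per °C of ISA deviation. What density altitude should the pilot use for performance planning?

Pressure altitude = 4850 + (1013 − 988) × 30 = 4850 + (+750) = 5600 ft.
ISA temperature at 5600 ft = 15 − 2 × (5600/1000) = 3.8°C.
ISA deviation = -22 − 3.8 = -25.8°C.
Density altitude = 5600 + 120 × (-25.8) = 2504 ft.

2504 ft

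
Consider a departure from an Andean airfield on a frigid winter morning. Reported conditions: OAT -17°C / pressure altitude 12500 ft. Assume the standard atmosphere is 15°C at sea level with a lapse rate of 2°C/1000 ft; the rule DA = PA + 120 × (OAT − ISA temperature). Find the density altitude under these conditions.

11660 ft

ISA temperature at 12500 ft = 15 − 2 × (12500/1000) = -10°C.
ISA deviation = -17 − (-10) = -7°C.
Density altitude = 12500 + 120 × (-7) = 12500 + (-840) = 11660 ft.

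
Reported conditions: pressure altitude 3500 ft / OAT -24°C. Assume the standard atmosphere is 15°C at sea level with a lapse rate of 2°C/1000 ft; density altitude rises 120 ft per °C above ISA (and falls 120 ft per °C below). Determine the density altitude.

ISA temperature at 3500 ft = 15 − 2 × (3500/1000) = 8°C.
ISA deviation = -24 − 8 = -32°C.
Density altitude = 3500 + 120 × (-32) = 3500 + (-3840) = -340 ft.

-340 ft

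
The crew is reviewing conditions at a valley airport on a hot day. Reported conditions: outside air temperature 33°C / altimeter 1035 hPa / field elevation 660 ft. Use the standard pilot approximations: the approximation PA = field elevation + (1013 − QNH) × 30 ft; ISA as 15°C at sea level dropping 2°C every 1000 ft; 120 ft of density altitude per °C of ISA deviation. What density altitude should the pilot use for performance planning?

2160 ft

Pressure altitude = 660 + (1013 − 1035) × 30 = 660 + (-660) = 0 ft.
ISA temperature at 0 ft = 15 − 2 × (0/1000) = 15°C.
ISA deviation = 33 − 15 = +18°C.
Density altitude = 0 + 120 × (18) = 2160 ft.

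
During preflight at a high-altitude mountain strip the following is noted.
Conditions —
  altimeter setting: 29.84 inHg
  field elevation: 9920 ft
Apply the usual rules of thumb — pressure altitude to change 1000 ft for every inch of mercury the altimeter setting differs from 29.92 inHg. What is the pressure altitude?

10000 ft

Pressure correction = (29.92 − 29.84) × 1000 = +80 ft.
Pressure altitude = 9920 + (+80) = 10000 ft.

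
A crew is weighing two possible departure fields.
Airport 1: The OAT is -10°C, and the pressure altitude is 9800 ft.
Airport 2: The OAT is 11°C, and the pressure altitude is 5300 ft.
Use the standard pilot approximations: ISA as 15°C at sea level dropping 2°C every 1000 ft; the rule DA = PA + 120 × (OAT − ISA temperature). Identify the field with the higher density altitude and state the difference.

Airport 1: ISA temp = -4.6°C, deviation -5.4°C, DA = 9800 + 120 × (-5.4) = 9152 ft.
Airport 2: ISA temp = 4.4°C, deviation +6.6°C, DA = 5300 + 120 × 6.6 = 6092 ft.
Airport 1 is higher by 9152 − 6092 = 3060 ft.

Airport 1 by 3060 ft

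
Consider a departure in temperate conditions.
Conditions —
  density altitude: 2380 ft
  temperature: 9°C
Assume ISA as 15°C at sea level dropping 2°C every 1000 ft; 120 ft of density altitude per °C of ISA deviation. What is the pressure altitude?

DA = PA + 120 × (OAT − (15 − 2·PA/1000)) = PA + 120·OAT − 1800 + 0.24·PA = 1.24·PA + 120·OAT − 1800.
So 1.24·PA = 2380 − 120 × 9 + 1800 = 3100.
PA = 3100 / 1.24 = 2500 ft.

2500 ft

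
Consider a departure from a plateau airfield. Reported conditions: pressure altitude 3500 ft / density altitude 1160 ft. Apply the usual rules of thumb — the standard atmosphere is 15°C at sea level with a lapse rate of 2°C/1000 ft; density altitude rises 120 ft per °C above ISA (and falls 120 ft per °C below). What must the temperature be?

-11.5°C

Density altitude − pressure altitude = 1160 − 3500 = -2340 ft.
At 120 ft/°C that is an ISA deviation of -2340/120 = -19.5°C.
ISA temperature at 3500 ft = 15 − 2 × (3500/1000) = 8°C.
OAT = ISA + deviation = 8 + (-19.5) = -11.5°C.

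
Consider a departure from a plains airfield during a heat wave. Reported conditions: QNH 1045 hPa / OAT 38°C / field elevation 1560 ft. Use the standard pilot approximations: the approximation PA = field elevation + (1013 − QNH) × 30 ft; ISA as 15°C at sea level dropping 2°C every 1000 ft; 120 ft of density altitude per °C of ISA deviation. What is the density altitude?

3504 ft

Pressure altitude = 1560 + (1013 − 1045) × 30 = 1560 + (-960) = 600 ft.
ISA temperature at 600 ft = 15 − 2 × (600/1000) = 13.8°C.
ISA deviation = 38 − 13.8 = +24.2°C.
Density altitude = 600 + 120 × (24.2) = 3504 ft.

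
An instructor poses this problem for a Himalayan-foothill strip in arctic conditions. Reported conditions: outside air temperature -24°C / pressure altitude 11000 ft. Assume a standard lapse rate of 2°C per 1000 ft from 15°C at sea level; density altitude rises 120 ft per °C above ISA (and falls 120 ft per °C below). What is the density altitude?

ISA temperature at 11000 ft = 15 − 2 × (11000/1000) = -7°C.
ISA deviation = -24 − (-7) = -17°C.
Density altitude = 11000 + 120 × (-17) = 11000 + (-2040) = 8960 ft.

8960 ft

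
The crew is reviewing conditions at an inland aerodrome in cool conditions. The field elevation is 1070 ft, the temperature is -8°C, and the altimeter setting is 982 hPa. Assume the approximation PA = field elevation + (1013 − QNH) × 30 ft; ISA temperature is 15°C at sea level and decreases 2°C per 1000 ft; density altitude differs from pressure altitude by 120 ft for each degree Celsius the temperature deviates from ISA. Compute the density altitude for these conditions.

-280 ft

Pressure altitude = 1070 + (1013 − 982) × 30 = 1070 + (+930) = 2000 ft.
ISA temperature at 2000 ft = 15 − 2 × (2000/1000) = 11°C.
ISA deviation = -8 − 11 = -19°C.
Density altitude = 2000 + 120 × (-19) = -280 ft.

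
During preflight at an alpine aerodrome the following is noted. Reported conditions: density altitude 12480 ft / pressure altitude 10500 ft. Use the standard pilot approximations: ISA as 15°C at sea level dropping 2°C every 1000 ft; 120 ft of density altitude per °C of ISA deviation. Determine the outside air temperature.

Density altitude − pressure altitude = 12480 − 10500 = +1980 ft.
At 120 ft/°C that is an ISA deviation of 1980/120 = +16.5°C.
ISA temperature at 10500 ft = 15 − 2 × (10500/1000) = -6°C.
OAT = ISA + deviation = -6 + (+16.5) = 10.5°C.

10.5°C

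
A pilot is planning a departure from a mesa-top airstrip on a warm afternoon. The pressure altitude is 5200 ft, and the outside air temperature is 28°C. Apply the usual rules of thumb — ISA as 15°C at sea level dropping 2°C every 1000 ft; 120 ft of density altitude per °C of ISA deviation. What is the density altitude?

8008 ft

ISA temperature at 5200 ft = 15 − 2 × (5200/1000) = 4.6°C.
ISA deviation = 28 − 4.6 = +23.4°C.
Density altitude = 5200 + 120 × (23.4) = 5200 + (+2808) = 8008 ft.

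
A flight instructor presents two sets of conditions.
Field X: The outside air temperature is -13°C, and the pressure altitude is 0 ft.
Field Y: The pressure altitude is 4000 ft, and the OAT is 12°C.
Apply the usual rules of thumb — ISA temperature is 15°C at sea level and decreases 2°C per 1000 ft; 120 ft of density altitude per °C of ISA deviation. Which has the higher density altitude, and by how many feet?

Field Y by 7960 ft

Field X: ISA temp = 15°C, deviation -28°C, DA = 0 + 120 × (-28) = -3360 ft.
Field Y: ISA temp = 7°C, deviation +5°C, DA = 4000 + 120 × 5 = 4600 ft.
Field Y is higher by 4600 − (-3360) = 7960 ft.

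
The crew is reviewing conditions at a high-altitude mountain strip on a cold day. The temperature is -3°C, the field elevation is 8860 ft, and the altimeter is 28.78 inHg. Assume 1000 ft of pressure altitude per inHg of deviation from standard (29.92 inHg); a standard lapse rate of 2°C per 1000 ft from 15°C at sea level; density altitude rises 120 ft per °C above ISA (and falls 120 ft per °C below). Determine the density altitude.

10240 ft

Pressure altitude = 8860 + (29.92 − 28.78) × 1000 = 8860 + (+1140) = 10000 ft.
ISA temperature at 10000 ft = 15 − 2 × (10000/1000) = -5°C.
ISA deviation = -3 − (-5) = +2°C.
Density altitude = 10000 + 120 × (2) = 10240 ft.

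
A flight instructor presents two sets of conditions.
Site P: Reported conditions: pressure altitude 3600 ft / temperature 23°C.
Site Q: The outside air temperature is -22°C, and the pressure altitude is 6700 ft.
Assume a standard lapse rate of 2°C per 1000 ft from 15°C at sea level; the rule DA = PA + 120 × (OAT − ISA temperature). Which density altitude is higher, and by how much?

Site P by 1556 ft

Site P: ISA temp = 7.8°C, deviation +15.2°C, DA = 3600 + 120 × 15.2 = 5424 ft.
Site Q: ISA temp = 1.6°C, deviation -23.6°C, DA = 6700 + 120 × (-23.6) = 3868 ft.
Site P is higher by 5424 − 3868 = 1556 ft.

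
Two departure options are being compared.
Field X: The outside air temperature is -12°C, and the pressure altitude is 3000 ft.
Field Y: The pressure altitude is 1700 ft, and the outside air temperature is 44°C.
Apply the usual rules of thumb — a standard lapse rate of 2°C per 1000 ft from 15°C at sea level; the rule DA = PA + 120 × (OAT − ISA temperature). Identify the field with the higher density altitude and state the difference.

Field Y by 5108 ft

Field X: ISA temp = 9°C, deviation -21°C, DA = 3000 + 120 × (-21) = 480 ft.
Field Y: ISA temp = 11.6°C, deviation +32.4°C, DA = 1700 + 120 × 32.4 = 5588 ft.
Field Y is higher by 5588 − 480 = 5108 ft.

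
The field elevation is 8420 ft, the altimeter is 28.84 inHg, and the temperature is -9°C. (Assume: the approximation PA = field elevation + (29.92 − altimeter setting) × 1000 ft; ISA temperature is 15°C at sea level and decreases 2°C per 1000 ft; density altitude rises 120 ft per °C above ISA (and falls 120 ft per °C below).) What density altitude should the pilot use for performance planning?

8900 ft

Pressure altitude = 8420 + (29.92 − 28.84) × 1000 = 8420 + (+1080) = 9500 ft.
ISA temperature at 9500 ft = 15 − 2 × (9500/1000) = -4°C.
ISA deviation = -9 − (-4) = -5°C.
Density altitude = 9500 + 120 × (-5) = 8900 ft.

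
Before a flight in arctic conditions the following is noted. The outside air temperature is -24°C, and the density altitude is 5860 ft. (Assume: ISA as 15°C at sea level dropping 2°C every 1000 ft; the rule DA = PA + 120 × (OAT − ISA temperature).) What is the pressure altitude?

8500 ft

DA = PA + 120 × (OAT − (15 − 2·PA/1000)) = PA + 120·OAT − 1800 + 0.24·PA = 1.24·PA + 120·OAT − 1800.
So 1.24·PA = 5860 − 120 × (-24) + 1800 = 10540.
PA = 10540 / 1.24 = 8500 ft.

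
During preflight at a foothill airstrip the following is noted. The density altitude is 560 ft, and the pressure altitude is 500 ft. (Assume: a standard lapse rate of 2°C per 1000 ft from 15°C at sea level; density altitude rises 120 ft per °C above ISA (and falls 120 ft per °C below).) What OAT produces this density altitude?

14.5°C

Density altitude − pressure altitude = 560 − 500 = +60 ft.
At 120 ft/°C that is an ISA deviation of 60/120 = +0.5°C.
ISA temperature at 500 ft = 15 − 2 × (500/1000) = 14°C.
OAT = ISA + deviation = 14 + (+0.5) = 14.5°C.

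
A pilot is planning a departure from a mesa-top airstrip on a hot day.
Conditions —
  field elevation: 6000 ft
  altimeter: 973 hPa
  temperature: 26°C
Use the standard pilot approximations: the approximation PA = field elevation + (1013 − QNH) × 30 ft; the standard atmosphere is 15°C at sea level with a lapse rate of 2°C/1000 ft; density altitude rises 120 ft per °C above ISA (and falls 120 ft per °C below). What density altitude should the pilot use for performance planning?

Pressure altitude = 6000 + (1013 − 973) × 30 = 6000 + (+1200) = 7200 ft.
ISA temperature at 7200 ft = 15 − 2 × (7200/1000) = 0.6°C.
ISA deviation = 26 − 0.6 = +25.4°C.
Density altitude = 7200 + 120 × (25.4) = 10248 ft.

10248 ft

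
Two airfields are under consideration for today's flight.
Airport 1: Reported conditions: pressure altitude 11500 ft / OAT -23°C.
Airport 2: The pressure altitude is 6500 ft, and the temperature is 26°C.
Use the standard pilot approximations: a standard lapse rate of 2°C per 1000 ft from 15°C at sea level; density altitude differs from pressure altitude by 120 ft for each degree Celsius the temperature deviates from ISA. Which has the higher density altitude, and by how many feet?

Airport 1: ISA temp = -8°C, deviation -15°C, DA = 11500 + 120 × (-15) = 9700 ft.
Airport 2: ISA temp = 2°C, deviation +24°C, DA = 6500 + 120 × 24 = 9380 ft.
Airport 1 is higher by 9700 − 9380 = 320 ft.

Airport 1 by 320 ft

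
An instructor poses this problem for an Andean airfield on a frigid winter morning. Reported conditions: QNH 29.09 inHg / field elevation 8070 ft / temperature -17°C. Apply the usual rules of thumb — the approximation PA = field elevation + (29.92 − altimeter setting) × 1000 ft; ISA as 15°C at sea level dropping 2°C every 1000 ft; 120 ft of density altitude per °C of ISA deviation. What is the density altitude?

7196 ft

Pressure altitude = 8070 + (29.92 − 29.09) × 1000 = 8070 + (+830) = 8900 ft.
ISA temperature at 8900 ft = 15 − 2 × (8900/1000) = -2.8°C.
ISA deviation = -17 − (-2.8) = -14.2°C.
Density altitude = 8900 + 120 × (-14.2) = 7196 ft.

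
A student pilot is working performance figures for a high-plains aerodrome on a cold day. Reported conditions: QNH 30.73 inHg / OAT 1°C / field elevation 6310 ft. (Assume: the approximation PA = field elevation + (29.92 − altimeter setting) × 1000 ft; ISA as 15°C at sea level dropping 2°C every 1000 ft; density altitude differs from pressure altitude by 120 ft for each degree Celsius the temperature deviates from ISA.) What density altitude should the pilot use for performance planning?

Pressure altitude = 6310 + (29.92 − 30.73) × 1000 = 6310 + (-810) = 5500 ft.
ISA temperature at 5500 ft = 15 − 2 × (5500/1000) = 4°C.
ISA deviation = 1 − 4 = -3°C.
Density altitude = 5500 + 120 × (-3) = 5140 ft.

5140 ft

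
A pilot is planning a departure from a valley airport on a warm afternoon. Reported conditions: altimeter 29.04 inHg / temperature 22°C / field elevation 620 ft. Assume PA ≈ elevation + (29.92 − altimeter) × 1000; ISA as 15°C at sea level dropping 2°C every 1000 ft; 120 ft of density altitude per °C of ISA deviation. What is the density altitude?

2700 ft

Pressure altitude = 620 + (29.92 − 29.04) × 1000 = 620 + (+880) = 1500 ft.
ISA temperature at 1500 ft = 15 − 2 × (1500/1000) = 12°C.
ISA deviation = 22 − 12 = +10°C.
Density altitude = 1500 + 120 × (10) = 2700 ft.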